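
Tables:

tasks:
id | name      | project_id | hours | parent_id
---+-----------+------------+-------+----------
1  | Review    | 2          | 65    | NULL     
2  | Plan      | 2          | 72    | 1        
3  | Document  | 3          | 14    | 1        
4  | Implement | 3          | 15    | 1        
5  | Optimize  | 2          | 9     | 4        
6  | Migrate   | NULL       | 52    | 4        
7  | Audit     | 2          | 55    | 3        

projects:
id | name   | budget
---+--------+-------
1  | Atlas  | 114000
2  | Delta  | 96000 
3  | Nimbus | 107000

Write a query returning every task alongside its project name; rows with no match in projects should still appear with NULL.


LEFT JOIN keeps every row from tasks (the left table); where project_id has no match in projects, the project columns become NULL. Walk through each task:
  - task 1 (Review): project_id=2 -> matches Delta
  - task 2 (Plan): project_id=2 -> matches Delta
  - task 3 (Document): project_id=3 -> matches Nimbus
  - task 4 (Implement): project_id=3 -> matches Nimbus
  - task 5 (Optimize): project_id=2 -> matches Delta
  - task 6 (Migrate): project_id=NULL, no match -> kept with NULL
  - task 7 (Audit): project_id=2 -> matches Delta
All 7 rows appear; 1 has NULL project.

SQL:
SELECT a.name, b.name AS project
FROM tasks a
LEFT JOIN projects b ON a.project_id = b.id

Result:
name      | project
----------+--------
Review    | Delta  
Plan      | Delta  
Document  | Nimbus 
Implement | Nimbus 
Optimize  | Delta  
Migrate   | NULL   
Audit     | Delta  


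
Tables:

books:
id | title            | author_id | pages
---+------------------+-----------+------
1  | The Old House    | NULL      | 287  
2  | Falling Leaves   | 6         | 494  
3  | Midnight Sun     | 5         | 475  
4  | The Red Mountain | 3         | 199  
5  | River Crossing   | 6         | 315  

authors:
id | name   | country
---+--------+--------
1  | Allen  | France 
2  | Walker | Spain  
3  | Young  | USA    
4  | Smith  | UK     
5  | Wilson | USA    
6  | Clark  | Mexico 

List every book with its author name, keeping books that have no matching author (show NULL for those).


LEFT JOIN keeps every row from books (the left table); where author_id has no match in authors, the author columns become NULL. Walk through each book:
  - book 1 (The Old House): author_id=NULL, no match -> kept with NULL
  - book 2 (Falling Leaves): author_id=6 -> matches Clark
  - book 3 (Midnight Sun): author_id=5 -> matches Wilson
  - book 4 (The Red Mountain): author_id=3 -> matches Young
  - book 5 (River Crossing): author_id=6 -> matches Clark
All 5 rows appear; 1 has NULL author.

SQL:
SELECT a.title, b.name AS author
FROM books a
LEFT JOIN authors b ON a.author_id = b.id

Result:
title            | author
-----------------+-------
The Old House    | NULL  
Falling Leaves   | Clark 
Midnight Sun     | Wilson
The Red Mountain | Young 
River Crossing   | Clark 


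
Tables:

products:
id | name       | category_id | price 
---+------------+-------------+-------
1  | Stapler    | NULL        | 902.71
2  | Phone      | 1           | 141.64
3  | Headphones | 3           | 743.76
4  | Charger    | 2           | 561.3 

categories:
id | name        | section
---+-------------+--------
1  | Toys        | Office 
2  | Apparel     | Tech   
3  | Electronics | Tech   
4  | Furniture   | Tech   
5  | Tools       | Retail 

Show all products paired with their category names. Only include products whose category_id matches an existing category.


INNER JOIN keeps only products rows whose category_id matches an id in categories. Walk through each product:
  - product 1 (Stapler): category_id=NULL, no match -> dropped
  - product 2 (Phone): category_id=1 -> matches Toys
  - product 3 (Headphones): category_id=3 -> matches Electronics
  - product 4 (Charger): category_id=2 -> matches Apparel
So 1 of 4 rows is dropped.

SQL:
SELECT a.name, b.name AS category
FROM products a
INNER JOIN categories b ON a.category_id = b.id

Result:
name       | category   
-----------+------------
Phone      | Toys       
Headphones | Electronics
Charger    | Apparel    


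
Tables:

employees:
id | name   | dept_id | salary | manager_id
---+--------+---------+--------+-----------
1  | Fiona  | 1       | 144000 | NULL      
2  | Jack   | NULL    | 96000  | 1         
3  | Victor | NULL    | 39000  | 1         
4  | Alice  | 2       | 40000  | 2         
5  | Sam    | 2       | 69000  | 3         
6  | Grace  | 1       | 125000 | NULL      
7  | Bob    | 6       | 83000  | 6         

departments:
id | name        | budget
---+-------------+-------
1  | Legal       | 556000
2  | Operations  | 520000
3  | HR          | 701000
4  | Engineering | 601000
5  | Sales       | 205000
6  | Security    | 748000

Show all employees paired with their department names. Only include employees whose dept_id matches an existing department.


INNER JOIN keeps only employees rows whose dept_id matches an id in departments. Walk through each employee:
  - employee 1 (Fiona): dept_id=1 -> matches Legal
  - employee 2 (Jack): dept_id=NULL, no match -> dropped
  - employee 3 (Victor): dept_id=NULL, no match -> dropped
  - employee 4 (Alice): dept_id=2 -> matches Operations
  - employee 5 (Sam): dept_id=2 -> matches Operations
  - employee 6 (Grace): dept_id=1 -> matches Legal
  - employee 7 (Bob): dept_id=6 -> matches Security
So 2 of 7 rows are dropped.

SQL:
SELECT a.name, b.name AS department
FROM employees a
INNER JOIN departments b ON a.dept_id = b.id

Result:
name  | department
------+-----------
Fiona | Legal     
Alice | Operations
Sam   | Operations
Grace | Legal     
Bob   | Security  


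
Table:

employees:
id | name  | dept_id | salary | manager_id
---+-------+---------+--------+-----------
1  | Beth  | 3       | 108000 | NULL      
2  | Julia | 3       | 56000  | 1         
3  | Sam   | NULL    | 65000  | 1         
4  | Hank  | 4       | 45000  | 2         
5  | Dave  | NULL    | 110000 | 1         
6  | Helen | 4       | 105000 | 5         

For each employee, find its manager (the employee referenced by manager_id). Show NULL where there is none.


This is a self-join: employees is joined to a second copy of itself, matching each row's manager_id to another row's id. Use LEFT JOIN so rows with manager_id=NULL are kept.
  - employee 1 (Beth): manager_id=NULL -> NULL
  - employee 2 (Julia): manager_id=1 -> Beth
  - employee 3 (Sam): manager_id=1 -> Beth
  - employee 4 (Hank): manager_id=2 -> Julia
  - employee 5 (Dave): manager_id=1 -> Beth
  - employee 6 (Helen): manager_id=5 -> Dave

SQL:
SELECT a.name AS item, b.name AS manager
FROM employees a
LEFT JOIN employees b ON a.manager_id = b.id

Result:
item  | manager
------+--------
Beth  | NULL   
Julia | Beth   
Sam   | Beth   
Hank  | Julia  
Dave  | Beth   
Helen | Dave   


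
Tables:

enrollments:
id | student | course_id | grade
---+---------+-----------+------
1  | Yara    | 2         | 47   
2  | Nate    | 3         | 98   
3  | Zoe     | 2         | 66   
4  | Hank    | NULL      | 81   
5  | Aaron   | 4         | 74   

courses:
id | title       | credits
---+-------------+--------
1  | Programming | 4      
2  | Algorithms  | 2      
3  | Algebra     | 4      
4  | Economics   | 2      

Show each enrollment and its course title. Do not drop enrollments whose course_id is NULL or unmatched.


LEFT JOIN keeps every row from enrollments (the left table); where course_id has no match in courses, the course columns become NULL. Walk through each enrollment:
  - enrollment 1 (Yara): course_id=2 -> matches Algorithms
  - enrollment 2 (Nate): course_id=3 -> matches Algebra
  - enrollment 3 (Zoe): course_id=2 -> matches Algorithms
  - enrollment 4 (Hank): course_id=NULL, no match -> kept with NULL
  - enrollment 5 (Aaron): course_id=4 -> matches Economics
All 5 rows appear; 1 has NULL course.

SQL:
SELECT a.student, b.title AS course
FROM enrollments a
LEFT JOIN courses b ON a.course_id = b.id

Result:
student | course    
--------+-----------
Yara    | Algorithms
Nate    | Algebra   
Zoe     | Algorithms
Hank    | NULL      
Aaron   | Economics 


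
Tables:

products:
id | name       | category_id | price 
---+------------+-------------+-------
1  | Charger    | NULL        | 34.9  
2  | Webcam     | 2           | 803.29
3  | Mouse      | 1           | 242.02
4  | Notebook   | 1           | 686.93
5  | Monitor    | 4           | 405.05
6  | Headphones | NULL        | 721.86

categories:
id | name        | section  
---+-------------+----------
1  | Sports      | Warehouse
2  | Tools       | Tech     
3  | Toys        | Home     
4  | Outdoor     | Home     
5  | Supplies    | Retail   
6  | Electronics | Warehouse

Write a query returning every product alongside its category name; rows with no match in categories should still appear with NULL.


LEFT JOIN keeps every row from products (the left table); where category_id has no match in categories, the category columns become NULL. Walk through each product:
  - product 1 (Charger): category_id=NULL, no match -> kept with NULL
  - product 2 (Webcam): category_id=2 -> matches Tools
  - product 3 (Mouse): category_id=1 -> matches Sports
  - product 4 (Notebook): category_id=1 -> matches Sports
  - product 5 (Monitor): category_id=4 -> matches Outdoor
  - product 6 (Headphones): category_id=NULL, no match -> kept with NULL
All 6 rows appear; 2 have NULL category.

SQL:
SELECT a.name, b.name AS category
FROM products a
LEFT JOIN categories b ON a.category_id = b.id

Result:
name       | category
-----------+---------
Charger    | NULL    
Webcam     | Tools   
Mouse      | Sports  
Notebook   | Sports  
Monitor    | Outdoor 
Headphones | NULL    


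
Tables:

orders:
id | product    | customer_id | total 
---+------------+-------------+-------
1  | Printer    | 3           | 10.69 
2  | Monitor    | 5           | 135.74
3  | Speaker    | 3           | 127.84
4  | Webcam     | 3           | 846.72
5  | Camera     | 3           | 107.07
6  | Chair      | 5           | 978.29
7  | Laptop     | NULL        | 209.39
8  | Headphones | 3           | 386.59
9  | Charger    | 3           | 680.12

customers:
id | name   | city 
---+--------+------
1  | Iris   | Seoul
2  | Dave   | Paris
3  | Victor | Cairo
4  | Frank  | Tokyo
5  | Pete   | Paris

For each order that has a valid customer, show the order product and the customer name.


INNER JOIN keeps only orders rows whose customer_id matches an id in customers. Walk through each order:
  - order 1 (Printer): customer_id=3 -> matches Victor
  - order 2 (Monitor): customer_id=5 -> matches Pete
  - order 3 (Speaker): customer_id=3 -> matches Victor
  - order 4 (Webcam): customer_id=3 -> matches Victor
  - order 5 (Camera): customer_id=3 -> matches Victor
  - order 6 (Chair): customer_id=5 -> matches Pete
  - order 7 (Laptop): customer_id=NULL, no match -> dropped
  - order 8 (Headphones): customer_id=3 -> matches Victor
  - order 9 (Charger): customer_id=3 -> matches Victor
So 1 of 9 rows is dropped.

SQL:
SELECT a.product, b.name AS customer
FROM orders a
INNER JOIN customers b ON a.customer_id = b.id

Result:
product    | customer
-----------+---------
Printer    | Victor  
Monitor    | Pete    
Speaker    | Victor  
Webcam     | Victor  
Camera     | Victor  
Chair      | Pete    
Headphones | Victor  
Charger    | Victor  


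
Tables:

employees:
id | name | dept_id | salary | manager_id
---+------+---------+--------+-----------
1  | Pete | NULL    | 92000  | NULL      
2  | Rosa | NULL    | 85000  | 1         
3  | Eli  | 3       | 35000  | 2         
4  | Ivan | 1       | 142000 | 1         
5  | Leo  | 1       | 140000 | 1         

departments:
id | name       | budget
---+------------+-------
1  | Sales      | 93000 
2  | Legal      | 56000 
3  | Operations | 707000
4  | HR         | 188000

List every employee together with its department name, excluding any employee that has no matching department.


INNER JOIN keeps only employees rows whose dept_id matches an id in departments. Walk through each employee:
  - employee 1 (Pete): dept_id=NULL, no match -> dropped
  - employee 2 (Rosa): dept_id=NULL, no match -> dropped
  - employee 3 (Eli): dept_id=3 -> matches Operations
  - employee 4 (Ivan): dept_id=1 -> matches Sales
  - employee 5 (Leo): dept_id=1 -> matches Sales
So 2 of 5 rows are dropped.

SQL:
SELECT a.name, b.name AS department
FROM employees a
INNER JOIN departments b ON a.dept_id = b.id

Result:
name | department
-----+-----------
Eli  | Operations
Ivan | Sales     
Leo  | Sales     


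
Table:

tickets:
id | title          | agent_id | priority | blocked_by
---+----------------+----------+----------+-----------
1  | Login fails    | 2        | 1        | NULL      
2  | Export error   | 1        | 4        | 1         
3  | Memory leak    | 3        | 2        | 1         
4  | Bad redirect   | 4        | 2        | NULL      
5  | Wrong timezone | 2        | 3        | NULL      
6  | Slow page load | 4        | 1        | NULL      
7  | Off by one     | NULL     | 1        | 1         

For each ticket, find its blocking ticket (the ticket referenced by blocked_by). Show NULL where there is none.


This is a self-join: tickets is joined to a second copy of itself, matching each row's blocked_by to another row's id. Use LEFT JOIN so rows with blocked_by=NULL are kept.
  - ticket 1 (Login fails): blocked_by=NULL -> NULL
  - ticket 2 (Export error): blocked_by=1 -> Login fails
  - ticket 3 (Memory leak): blocked_by=1 -> Login fails
  - ticket 4 (Bad redirect): blocked_by=NULL -> NULL
  - ticket 5 (Wrong timezone): blocked_by=NULL -> NULL
  - ticket 6 (Slow page load): blocked_by=NULL -> NULL
  - ticket 7 (Off by one): blocked_by=1 -> Login fails

SQL:
SELECT a.title AS item, b.title AS blocked_by
FROM tickets a
LEFT JOIN tickets b ON a.blocked_by = b.id

Result:
item           | blocked_by 
---------------+------------
Login fails    | NULL       
Export error   | Login fails
Memory leak    | Login fails
Bad redirect   | NULL       
Wrong timezone | NULL       
Slow page load | NULL       
Off by one     | Login fails


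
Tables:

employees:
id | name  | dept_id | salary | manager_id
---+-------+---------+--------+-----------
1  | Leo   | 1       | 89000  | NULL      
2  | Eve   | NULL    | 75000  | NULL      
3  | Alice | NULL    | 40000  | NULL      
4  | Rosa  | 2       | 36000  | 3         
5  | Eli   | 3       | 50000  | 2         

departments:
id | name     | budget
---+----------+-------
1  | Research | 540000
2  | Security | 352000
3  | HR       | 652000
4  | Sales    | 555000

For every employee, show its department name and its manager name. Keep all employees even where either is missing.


Two LEFT JOINs from the same base table employees: one to departments via dept_id, one to employees itself via manager_id. Both are LEFT so every employee is preserved.
Match against departments:
  - employee 1 (Leo): dept_id=1 -> matches Research
  - employee 2 (Eve): dept_id=NULL, no match -> kept with NULL
  - employee 3 (Alice): dept_id=NULL, no match -> kept with NULL
  - employee 4 (Rosa): dept_id=2 -> matches Security
  - employee 5 (Eli): dept_id=3 -> matches HR
Match against employees (self):
  - employee 1 (Leo): manager_id=NULL -> NULL
  - employee 2 (Eve): manager_id=NULL -> NULL
  - employee 3 (Alice): manager_id=NULL -> NULL
  - employee 4 (Rosa): manager_id=3 -> Alice
  - employee 5 (Eli): manager_id=2 -> Eve

SQL:
SELECT a.name, b.name AS department, c.name AS manager
FROM employees a
LEFT JOIN departments b ON a.dept_id = b.id
LEFT JOIN employees c ON a.manager_id = c.id

Result:
name  | department | manager
------+------------+--------
Leo   | Research   | NULL   
Eve   | NULL       | NULL   
Alice | NULL       | NULL   
Rosa  | Security   | Alice  
Eli   | HR         | Eve    


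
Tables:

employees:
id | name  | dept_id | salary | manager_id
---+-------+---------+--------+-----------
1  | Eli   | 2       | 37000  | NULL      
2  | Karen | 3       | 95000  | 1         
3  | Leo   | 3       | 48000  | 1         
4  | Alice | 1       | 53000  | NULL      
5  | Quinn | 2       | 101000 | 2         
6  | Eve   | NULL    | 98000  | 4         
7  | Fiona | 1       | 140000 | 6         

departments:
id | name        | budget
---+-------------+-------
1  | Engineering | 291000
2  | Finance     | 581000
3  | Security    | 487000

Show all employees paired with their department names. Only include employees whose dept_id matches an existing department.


INNER JOIN keeps only employees rows whose dept_id matches an id in departments. Walk through each employee:
  - employee 1 (Eli): dept_id=2 -> matches Finance
  - employee 2 (Karen): dept_id=3 -> matches Security
  - employee 3 (Leo): dept_id=3 -> matches Security
  - employee 4 (Alice): dept_id=1 -> matches Engineering
  - employee 5 (Quinn): dept_id=2 -> matches Finance
  - employee 6 (Eve): dept_id=NULL, no match -> dropped
  - employee 7 (Fiona): dept_id=1 -> matches Engineering
So 1 of 7 rows is dropped.

SQL:
SELECT a.name, b.name AS department
FROM employees a
INNER JOIN departments b ON a.dept_id = b.id

Result:
name  | department 
------+------------
Eli   | Finance    
Karen | Security   
Leo   | Security   
Alice | Engineering
Quinn | Finance    
Fiona | Engineering


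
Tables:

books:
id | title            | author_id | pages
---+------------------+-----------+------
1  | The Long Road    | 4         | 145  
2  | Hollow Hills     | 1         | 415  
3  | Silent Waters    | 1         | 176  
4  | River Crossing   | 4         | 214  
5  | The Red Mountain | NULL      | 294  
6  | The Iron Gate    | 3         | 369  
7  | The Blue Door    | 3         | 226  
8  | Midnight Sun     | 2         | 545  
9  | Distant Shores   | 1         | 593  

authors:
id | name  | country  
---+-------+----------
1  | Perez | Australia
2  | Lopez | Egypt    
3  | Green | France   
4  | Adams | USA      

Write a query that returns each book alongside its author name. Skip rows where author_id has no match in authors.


INNER JOIN keeps only books rows whose author_id matches an id in authors. Walk through each book:
  - book 1 (The Long Road): author_id=4 -> matches Adams
  - book 2 (Hollow Hills): author_id=1 -> matches Perez
  - book 3 (Silent Waters): author_id=1 -> matches Perez
  - book 4 (River Crossing): author_id=4 -> matches Adams
  - book 5 (The Red Mountain): author_id=NULL, no match -> dropped
  - book 6 (The Iron Gate): author_id=3 -> matches Green
  - book 7 (The Blue Door): author_id=3 -> matches Green
  - book 8 (Midnight Sun): author_id=2 -> matches Lopez
  - book 9 (Distant Shores): author_id=1 -> matches Perez
So 1 of 9 rows is dropped.

SQL:
SELECT a.title, b.name AS author
FROM books a
INNER JOIN authors b ON a.author_id = b.id

Result:
title          | author
---------------+-------
The Long Road  | Adams 
Hollow Hills   | Perez 
Silent Waters  | Perez 
River Crossing | Adams 
The Iron Gate  | Green 
The Blue Door  | Green 
Midnight Sun   | Lopez 
Distant Shores | Perez 


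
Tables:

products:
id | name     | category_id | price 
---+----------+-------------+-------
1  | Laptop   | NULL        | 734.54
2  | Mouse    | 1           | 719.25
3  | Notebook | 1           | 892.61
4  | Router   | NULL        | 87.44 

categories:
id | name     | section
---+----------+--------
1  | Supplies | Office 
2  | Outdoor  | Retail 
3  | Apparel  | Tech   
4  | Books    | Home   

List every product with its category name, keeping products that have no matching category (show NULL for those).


LEFT JOIN keeps every row from products (the left table); where category_id has no match in categories, the category columns become NULL. Walk through each product:
  - product 1 (Laptop): category_id=NULL, no match -> kept with NULL
  - product 2 (Mouse): category_id=1 -> matches Supplies
  - product 3 (Notebook): category_id=1 -> matches Supplies
  - product 4 (Router): category_id=NULL, no match -> kept with NULL
All 4 rows appear; 2 have NULL category.

SQL:
SELECT a.name, b.name AS category
FROM products a
LEFT JOIN categories b ON a.category_id = b.id

Result:
name     | category
---------+---------
Laptop   | NULL    
Mouse    | Supplies
Notebook | Supplies
Router   | NULL    


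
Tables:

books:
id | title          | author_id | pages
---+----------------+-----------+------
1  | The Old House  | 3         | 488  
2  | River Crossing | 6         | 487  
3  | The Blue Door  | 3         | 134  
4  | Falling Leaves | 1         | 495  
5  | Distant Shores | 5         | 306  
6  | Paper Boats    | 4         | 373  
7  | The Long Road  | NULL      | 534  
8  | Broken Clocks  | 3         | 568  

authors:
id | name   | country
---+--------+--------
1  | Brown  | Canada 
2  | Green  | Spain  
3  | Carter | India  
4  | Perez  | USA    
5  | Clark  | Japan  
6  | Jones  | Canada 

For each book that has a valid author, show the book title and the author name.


INNER JOIN keeps only books rows whose author_id matches an id in authors. Walk through each book:
  - book 1 (The Old House): author_id=3 -> matches Carter
  - book 2 (River Crossing): author_id=6 -> matches Jones
  - book 3 (The Blue Door): author_id=3 -> matches Carter
  - book 4 (Falling Leaves): author_id=1 -> matches Brown
  - book 5 (Distant Shores): author_id=5 -> matches Clark
  - book 6 (Paper Boats): author_id=4 -> matches Perez
  - book 7 (The Long Road): author_id=NULL, no match -> dropped
  - book 8 (Broken Clocks): author_id=3 -> matches Carter
So 1 of 8 rows is dropped.

SQL:
SELECT a.title, b.name AS author
FROM books a
INNER JOIN authors b ON a.author_id = b.id

Result:
title          | author
---------------+-------
The Old House  | Carter
River Crossing | Jones 
The Blue Door  | Carter
Falling Leaves | Brown 
Distant Shores | Clark 
Paper Boats    | Perez 
Broken Clocks  | Carter


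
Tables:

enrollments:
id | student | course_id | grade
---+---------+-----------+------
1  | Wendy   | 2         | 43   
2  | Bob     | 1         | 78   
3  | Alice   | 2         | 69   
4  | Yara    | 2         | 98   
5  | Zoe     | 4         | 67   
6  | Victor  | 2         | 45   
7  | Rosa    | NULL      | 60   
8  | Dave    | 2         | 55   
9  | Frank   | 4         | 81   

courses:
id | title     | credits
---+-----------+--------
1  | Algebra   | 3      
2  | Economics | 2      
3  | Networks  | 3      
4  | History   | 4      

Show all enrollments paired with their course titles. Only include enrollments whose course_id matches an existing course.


INNER JOIN keeps only enrollments rows whose course_id matches an id in courses. Walk through each enrollment:
  - enrollment 1 (Wendy): course_id=2 -> matches Economics
  - enrollment 2 (Bob): course_id=1 -> matches Algebra
  - enrollment 3 (Alice): course_id=2 -> matches Economics
  - enrollment 4 (Yara): course_id=2 -> matches Economics
  - enrollment 5 (Zoe): course_id=4 -> matches History
  - enrollment 6 (Victor): course_id=2 -> matches Economics
  - enrollment 7 (Rosa): course_id=NULL, no match -> dropped
  - enrollment 8 (Dave): course_id=2 -> matches Economics
  - enrollment 9 (Frank): course_id=4 -> matches History
So 1 of 9 rows is dropped.

SQL:
SELECT a.student, b.title AS course
FROM enrollments a
INNER JOIN courses b ON a.course_id = b.id

Result:
student | course   
--------+----------
Wendy   | Economics
Bob     | Algebra  
Alice   | Economics
Yara    | Economics
Zoe     | History  
Victor  | Economics
Dave    | Economics
Frank   | History  


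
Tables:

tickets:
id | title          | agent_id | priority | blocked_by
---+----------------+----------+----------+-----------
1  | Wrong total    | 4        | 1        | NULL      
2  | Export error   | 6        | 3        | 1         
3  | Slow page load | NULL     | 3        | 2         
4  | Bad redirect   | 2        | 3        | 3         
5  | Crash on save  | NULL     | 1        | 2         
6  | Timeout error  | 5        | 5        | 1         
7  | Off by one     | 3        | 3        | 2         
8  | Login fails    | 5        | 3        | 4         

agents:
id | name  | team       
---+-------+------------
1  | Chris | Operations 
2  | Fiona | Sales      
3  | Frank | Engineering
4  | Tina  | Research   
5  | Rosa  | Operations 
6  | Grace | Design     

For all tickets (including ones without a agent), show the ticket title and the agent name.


LEFT JOIN keeps every row from tickets (the left table); where agent_id has no match in agents, the agent columns become NULL. Walk through each ticket:
  - ticket 1 (Wrong total): agent_id=4 -> matches Tina
  - ticket 2 (Export error): agent_id=6 -> matches Grace
  - ticket 3 (Slow page load): agent_id=NULL, no match -> kept with NULL
  - ticket 4 (Bad redirect): agent_id=2 -> matches Fiona
  - ticket 5 (Crash on save): agent_id=NULL, no match -> kept with NULL
  - ticket 6 (Timeout error): agent_id=5 -> matches Rosa
  - ticket 7 (Off by one): agent_id=3 -> matches Frank
  - ticket 8 (Login fails): agent_id=5 -> matches Rosa
All 8 rows appear; 2 have NULL agent.

SQL:
SELECT a.title, b.name AS agent
FROM tickets a
LEFT JOIN agents b ON a.agent_id = b.id

Result:
title          | agent
---------------+------
Wrong total    | Tina 
Export error   | Grace
Slow page load | NULL 
Bad redirect   | Fiona
Crash on save  | NULL 
Timeout error  | Rosa 
Off by one     | Frank
Login fails    | Rosa 


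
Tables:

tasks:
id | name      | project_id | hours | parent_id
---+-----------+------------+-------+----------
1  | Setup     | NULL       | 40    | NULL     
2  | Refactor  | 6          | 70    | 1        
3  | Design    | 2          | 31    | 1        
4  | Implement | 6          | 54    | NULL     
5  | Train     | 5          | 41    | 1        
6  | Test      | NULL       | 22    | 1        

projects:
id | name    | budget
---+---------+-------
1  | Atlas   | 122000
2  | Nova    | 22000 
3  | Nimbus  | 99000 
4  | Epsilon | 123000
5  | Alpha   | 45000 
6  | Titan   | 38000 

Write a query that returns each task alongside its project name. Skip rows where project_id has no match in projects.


INNER JOIN keeps only tasks rows whose project_id matches an id in projects. Walk through each task:
  - task 1 (Setup): project_id=NULL, no match -> dropped
  - task 2 (Refactor): project_id=6 -> matches Titan
  - task 3 (Design): project_id=2 -> matches Nova
  - task 4 (Implement): project_id=6 -> matches Titan
  - task 5 (Train): project_id=5 -> matches Alpha
  - task 6 (Test): project_id=NULL, no match -> dropped
So 2 of 6 rows are dropped.

SQL:
SELECT a.name, b.name AS project
FROM tasks a
INNER JOIN projects b ON a.project_id = b.id

Result:
name      | project
----------+--------
Refactor  | Titan  
Design    | Nova   
Implement | Titan  
Train     | Alpha  


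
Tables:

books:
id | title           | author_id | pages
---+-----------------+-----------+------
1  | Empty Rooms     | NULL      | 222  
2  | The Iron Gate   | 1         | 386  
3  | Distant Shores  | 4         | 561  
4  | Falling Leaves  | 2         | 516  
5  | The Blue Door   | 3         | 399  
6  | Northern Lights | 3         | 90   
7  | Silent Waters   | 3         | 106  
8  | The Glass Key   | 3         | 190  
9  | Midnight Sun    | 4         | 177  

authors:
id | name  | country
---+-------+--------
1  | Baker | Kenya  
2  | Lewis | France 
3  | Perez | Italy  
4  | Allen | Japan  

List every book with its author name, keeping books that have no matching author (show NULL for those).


LEFT JOIN keeps every row from books (the left table); where author_id has no match in authors, the author columns become NULL. Walk through each book:
  - book 1 (Empty Rooms): author_id=NULL, no match -> kept with NULL
  - book 2 (The Iron Gate): author_id=1 -> matches Baker
  - book 3 (Distant Shores): author_id=4 -> matches Allen
  - book 4 (Falling Leaves): author_id=2 -> matches Lewis
  - book 5 (The Blue Door): author_id=3 -> matches Perez
  - book 6 (Northern Lights): author_id=3 -> matches Perez
  - book 7 (Silent Waters): author_id=3 -> matches Perez
  - book 8 (The Glass Key): author_id=3 -> matches Perez
  - book 9 (Midnight Sun): author_id=4 -> matches Allen
All 9 rows appear; 1 has NULL author.

SQL:
SELECT a.title, b.name AS author
FROM books a
LEFT JOIN authors b ON a.author_id = b.id

Result:
title           | author
----------------+-------
Empty Rooms     | NULL  
The Iron Gate   | Baker 
Distant Shores  | Allen 
Falling Leaves  | Lewis 
The Blue Door   | Perez 
Northern Lights | Perez 
Silent Waters   | Perez 
The Glass Key   | Perez 
Midnight Sun    | Allen 


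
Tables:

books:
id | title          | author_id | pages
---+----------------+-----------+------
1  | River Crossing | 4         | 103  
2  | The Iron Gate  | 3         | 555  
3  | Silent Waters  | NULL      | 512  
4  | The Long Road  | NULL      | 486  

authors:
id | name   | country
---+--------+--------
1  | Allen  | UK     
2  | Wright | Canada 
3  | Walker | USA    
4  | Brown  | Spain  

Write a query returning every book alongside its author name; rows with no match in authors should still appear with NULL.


LEFT JOIN keeps every row from books (the left table); where author_id has no match in authors, the author columns become NULL. Walk through each book:
  - book 1 (River Crossing): author_id=4 -> matches Brown
  - book 2 (The Iron Gate): author_id=3 -> matches Walker
  - book 3 (Silent Waters): author_id=NULL, no match -> kept with NULL
  - book 4 (The Long Road): author_id=NULL, no match -> kept with NULL
All 4 rows appear; 2 have NULL author.

SQL:
SELECT a.title, b.name AS author
FROM books a
LEFT JOIN authors b ON a.author_id = b.id

Result:
title          | author
---------------+-------
River Crossing | Brown 
The Iron Gate  | Walker
Silent Waters  | NULL  
The Long Road  | NULL  


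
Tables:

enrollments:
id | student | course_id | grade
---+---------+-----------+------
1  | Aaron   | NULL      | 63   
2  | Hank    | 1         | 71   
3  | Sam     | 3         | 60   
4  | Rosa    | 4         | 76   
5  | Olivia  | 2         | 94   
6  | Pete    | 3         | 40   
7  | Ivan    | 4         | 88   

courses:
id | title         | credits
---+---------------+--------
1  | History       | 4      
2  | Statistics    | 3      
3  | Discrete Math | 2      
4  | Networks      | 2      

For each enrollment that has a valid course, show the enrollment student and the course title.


INNER JOIN keeps only enrollments rows whose course_id matches an id in courses. Walk through each enrollment:
  - enrollment 1 (Aaron): course_id=NULL, no match -> dropped
  - enrollment 2 (Hank): course_id=1 -> matches History
  - enrollment 3 (Sam): course_id=3 -> matches Discrete Math
  - enrollment 4 (Rosa): course_id=4 -> matches Networks
  - enrollment 5 (Olivia): course_id=2 -> matches Statistics
  - enrollment 6 (Pete): course_id=3 -> matches Discrete Math
  - enrollment 7 (Ivan): course_id=4 -> matches Networks
So 1 of 7 rows is dropped.

SQL:
SELECT a.student, b.title AS course
FROM enrollments a
INNER JOIN courses b ON a.course_id = b.id

Result:
student | course       
--------+--------------
Hank    | History      
Sam     | Discrete Math
Rosa    | Networks     
Olivia  | Statistics   
Pete    | Discrete Math
Ivan    | Networks     


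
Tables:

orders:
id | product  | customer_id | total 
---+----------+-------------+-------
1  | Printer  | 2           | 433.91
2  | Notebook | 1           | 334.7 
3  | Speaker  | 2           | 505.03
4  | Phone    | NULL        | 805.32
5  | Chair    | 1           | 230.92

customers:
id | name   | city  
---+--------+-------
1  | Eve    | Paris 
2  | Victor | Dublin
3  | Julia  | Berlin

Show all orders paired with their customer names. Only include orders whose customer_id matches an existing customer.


INNER JOIN keeps only orders rows whose customer_id matches an id in customers. Walk through each order:
  - order 1 (Printer): customer_id=2 -> matches Victor
  - order 2 (Notebook): customer_id=1 -> matches Eve
  - order 3 (Speaker): customer_id=2 -> matches Victor
  - order 4 (Phone): customer_id=NULL, no match -> dropped
  - order 5 (Chair): customer_id=1 -> matches Eve
So 1 of 5 rows is dropped.

SQL:
SELECT a.product, b.name AS customer
FROM orders a
INNER JOIN customers b ON a.customer_id = b.id

Result:
product  | customer
---------+---------
Printer  | Victor  
Notebook | Eve     
Speaker  | Victor  
Chair    | Eve     


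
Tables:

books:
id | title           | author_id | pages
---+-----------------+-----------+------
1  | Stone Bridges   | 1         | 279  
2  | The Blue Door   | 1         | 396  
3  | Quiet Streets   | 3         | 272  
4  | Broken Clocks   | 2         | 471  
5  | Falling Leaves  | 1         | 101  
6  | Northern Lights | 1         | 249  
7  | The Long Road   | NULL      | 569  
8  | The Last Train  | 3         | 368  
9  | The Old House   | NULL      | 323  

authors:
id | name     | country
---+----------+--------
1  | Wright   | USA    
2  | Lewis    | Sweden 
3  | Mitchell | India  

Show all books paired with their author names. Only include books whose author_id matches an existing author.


INNER JOIN keeps only books rows whose author_id matches an id in authors. Walk through each book:
  - book 1 (Stone Bridges): author_id=1 -> matches Wright
  - book 2 (The Blue Door): author_id=1 -> matches Wright
  - book 3 (Quiet Streets): author_id=3 -> matches Mitchell
  - book 4 (Broken Clocks): author_id=2 -> matches Lewis
  - book 5 (Falling Leaves): author_id=1 -> matches Wright
  - book 6 (Northern Lights): author_id=1 -> matches Wright
  - book 7 (The Long Road): author_id=NULL, no match -> dropped
  - book 8 (The Last Train): author_id=3 -> matches Mitchell
  - book 9 (The Old House): author_id=NULL, no match -> dropped
So 2 of 9 rows are dropped.

SQL:
SELECT a.title, b.name AS author
FROM books a
INNER JOIN authors b ON a.author_id = b.id

Result:
title           | author  
----------------+---------
Stone Bridges   | Wright  
The Blue Door   | Wright  
Quiet Streets   | Mitchell
Broken Clocks   | Lewis   
Falling Leaves  | Wright  
Northern Lights | Wright  
The Last Train  | Mitchell


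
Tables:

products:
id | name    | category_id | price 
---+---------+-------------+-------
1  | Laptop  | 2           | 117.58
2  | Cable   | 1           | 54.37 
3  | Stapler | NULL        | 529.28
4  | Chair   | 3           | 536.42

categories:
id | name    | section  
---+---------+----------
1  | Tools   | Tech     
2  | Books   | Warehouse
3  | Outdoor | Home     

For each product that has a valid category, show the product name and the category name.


INNER JOIN keeps only products rows whose category_id matches an id in categories. Walk through each product:
  - product 1 (Laptop): category_id=2 -> matches Books
  - product 2 (Cable): category_id=1 -> matches Tools
  - product 3 (Stapler): category_id=NULL, no match -> dropped
  - product 4 (Chair): category_id=3 -> matches Outdoor
So 1 of 4 rows is dropped.

SQL:
SELECT a.name, b.name AS category
FROM products a
INNER JOIN categories b ON a.category_id = b.id

Result:
name   | category
-------+---------
Laptop | Books   
Cable  | Tools   
Chair  | Outdoor 


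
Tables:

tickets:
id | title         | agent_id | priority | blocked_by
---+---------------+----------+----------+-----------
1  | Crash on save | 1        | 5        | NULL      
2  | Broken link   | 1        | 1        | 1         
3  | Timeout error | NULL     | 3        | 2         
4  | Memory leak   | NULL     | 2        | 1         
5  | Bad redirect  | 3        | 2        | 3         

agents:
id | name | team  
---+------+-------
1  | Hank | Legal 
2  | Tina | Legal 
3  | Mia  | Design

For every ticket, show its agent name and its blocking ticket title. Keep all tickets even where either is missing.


Two LEFT JOINs from the same base table tickets: one to agents via agent_id, one to tickets itself via blocked_by. Both are LEFT so every ticket is preserved.
Match against agents:
  - ticket 1 (Crash on save): agent_id=1 -> matches Hank
  - ticket 2 (Broken link): agent_id=1 -> matches Hank
  - ticket 3 (Timeout error): agent_id=NULL, no match -> kept with NULL
  - ticket 4 (Memory leak): agent_id=NULL, no match -> kept with NULL
  - ticket 5 (Bad redirect): agent_id=3 -> matches Mia
Match against tickets (self):
  - ticket 1 (Crash on save): blocked_by=NULL -> NULL
  - ticket 2 (Broken link): blocked_by=1 -> Crash on save
  - ticket 3 (Timeout error): blocked_by=2 -> Broken link
  - ticket 4 (Memory leak): blocked_by=1 -> Crash on save
  - ticket 5 (Bad redirect): blocked_by=3 -> Timeout error

SQL:
SELECT a.title, b.name AS agent, c.title AS blocked_by
FROM tickets a
LEFT JOIN agents b ON a.agent_id = b.id
LEFT JOIN tickets c ON a.blocked_by = c.id

Result:
title         | agent | blocked_by   
--------------+-------+--------------
Crash on save | Hank  | NULL         
Broken link   | Hank  | Crash on save
Timeout error | NULL  | Broken link  
Memory leak   | NULL  | Crash on save
Bad redirect  | Mia   | Timeout error


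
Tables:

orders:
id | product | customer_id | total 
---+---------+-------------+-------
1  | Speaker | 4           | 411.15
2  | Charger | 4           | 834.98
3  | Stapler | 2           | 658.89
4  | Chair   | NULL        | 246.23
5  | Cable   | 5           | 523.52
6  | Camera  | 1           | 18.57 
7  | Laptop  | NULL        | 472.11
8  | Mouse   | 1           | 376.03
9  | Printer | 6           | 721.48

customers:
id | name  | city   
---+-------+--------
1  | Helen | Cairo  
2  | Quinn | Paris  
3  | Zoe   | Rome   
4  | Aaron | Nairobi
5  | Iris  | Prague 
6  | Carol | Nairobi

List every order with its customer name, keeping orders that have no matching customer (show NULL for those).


LEFT JOIN keeps every row from orders (the left table); where customer_id has no match in customers, the customer columns become NULL. Walk through each order:
  - order 1 (Speaker): customer_id=4 -> matches Aaron
  - order 2 (Charger): customer_id=4 -> matches Aaron
  - order 3 (Stapler): customer_id=2 -> matches Quinn
  - order 4 (Chair): customer_id=NULL, no match -> kept with NULL
  - order 5 (Cable): customer_id=5 -> matches Iris
  - order 6 (Camera): customer_id=1 -> matches Helen
  - order 7 (Laptop): customer_id=NULL, no match -> kept with NULL
  - order 8 (Mouse): customer_id=1 -> matches Helen
  - order 9 (Printer): customer_id=6 -> matches Carol
All 9 rows appear; 2 have NULL customer.

SQL:
SELECT a.product, b.name AS customer
FROM orders a
LEFT JOIN customers b ON a.customer_id = b.id

Result:
product | customer
--------+---------
Speaker | Aaron   
Charger | Aaron   
Stapler | Quinn   
Chair   | NULL    
Cable   | Iris    
Camera  | Helen   
Laptop  | NULL    
Mouse   | Helen   
Printer | Carol   


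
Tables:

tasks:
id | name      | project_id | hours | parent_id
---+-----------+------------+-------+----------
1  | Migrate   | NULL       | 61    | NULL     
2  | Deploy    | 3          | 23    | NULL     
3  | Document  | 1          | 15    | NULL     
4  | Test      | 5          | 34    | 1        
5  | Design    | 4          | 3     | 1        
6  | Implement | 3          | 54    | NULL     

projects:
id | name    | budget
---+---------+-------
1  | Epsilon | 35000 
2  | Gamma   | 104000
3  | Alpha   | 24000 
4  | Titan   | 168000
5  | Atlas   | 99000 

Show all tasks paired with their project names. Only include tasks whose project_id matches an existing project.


INNER JOIN keeps only tasks rows whose project_id matches an id in projects. Walk through each task:
  - task 1 (Migrate): project_id=NULL, no match -> dropped
  - task 2 (Deploy): project_id=3 -> matches Alpha
  - task 3 (Document): project_id=1 -> matches Epsilon
  - task 4 (Test): project_id=5 -> matches Atlas
  - task 5 (Design): project_id=4 -> matches Titan
  - task 6 (Implement): project_id=3 -> matches Alpha
So 1 of 6 rows is dropped.

SQL:
SELECT a.name, b.name AS project
FROM tasks a
INNER JOIN projects b ON a.project_id = b.id

Result:
name      | project
----------+--------
Deploy    | Alpha  
Document  | Epsilon
Test      | Atlas  
Design    | Titan  
Implement | Alpha  


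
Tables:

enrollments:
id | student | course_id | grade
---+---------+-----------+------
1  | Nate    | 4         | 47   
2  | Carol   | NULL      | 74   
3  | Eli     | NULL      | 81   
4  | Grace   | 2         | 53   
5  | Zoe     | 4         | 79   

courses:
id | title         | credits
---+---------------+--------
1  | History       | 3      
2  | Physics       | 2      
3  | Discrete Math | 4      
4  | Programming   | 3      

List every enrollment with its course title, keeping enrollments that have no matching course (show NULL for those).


LEFT JOIN keeps every row from enrollments (the left table); where course_id has no match in courses, the course columns become NULL. Walk through each enrollment:
  - enrollment 1 (Nate): course_id=4 -> matches Programming
  - enrollment 2 (Carol): course_id=NULL, no match -> kept with NULL
  - enrollment 3 (Eli): course_id=NULL, no match -> kept with NULL
  - enrollment 4 (Grace): course_id=2 -> matches Physics
  - enrollment 5 (Zoe): course_id=4 -> matches Programming
All 5 rows appear; 2 have NULL course.

SQL:
SELECT a.student, b.title AS course
FROM enrollments a
LEFT JOIN courses b ON a.course_id = b.id

Result:
student | course     
--------+------------
Nate    | Programming
Carol   | NULL       
Eli     | NULL       
Grace   | Physics    
Zoe     | Programming
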